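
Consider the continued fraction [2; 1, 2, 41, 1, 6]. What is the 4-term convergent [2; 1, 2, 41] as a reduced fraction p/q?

331/124

Work from the innermost term outward:
Start with 41.
2 + 1/(41/1) = 2 + 1/41 = 83/41
1 + 1/(83/41) = 1 + 41/83 = 124/83
2 + 1/(124/83) = 2 + 83/124 = 331/124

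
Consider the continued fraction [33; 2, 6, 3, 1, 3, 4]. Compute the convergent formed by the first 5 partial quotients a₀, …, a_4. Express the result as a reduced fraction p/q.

1807/54

Compute successive convergents:
a_0 = 33: 33/1
a_1 = 2: 67/2
a_2 = 6: 435/13
a_3 = 3: 1372/41
a_4 = 1: 1807/54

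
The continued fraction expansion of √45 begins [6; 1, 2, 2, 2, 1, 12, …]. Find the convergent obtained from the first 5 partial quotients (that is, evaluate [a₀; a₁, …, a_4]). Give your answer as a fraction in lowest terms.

114/17

Start with 2.
2 + 1/(2/1) = 2 + 1/2 = 5/2
2 + 1/(5/2) = 2 + 2/5 = 12/5
1 + 1/(12/5) = 1 + 5/12 = 17/12
6 + 1/(17/12) = 6 + 12/17 = 114/17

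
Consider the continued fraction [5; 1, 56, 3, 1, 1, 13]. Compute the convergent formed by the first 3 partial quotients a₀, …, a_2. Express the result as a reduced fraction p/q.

341/57

Start with 56.
1 + 1/(56/1) = 1 + 1/56 = 57/56
5 + 1/(57/56) = 5 + 56/57 = 341/57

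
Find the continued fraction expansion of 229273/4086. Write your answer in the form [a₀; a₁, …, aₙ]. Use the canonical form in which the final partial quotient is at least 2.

Run the Euclidean algorithm, recording each quotient:
229273 ÷ 4086 → quotient 56, remainder 457
4086 ÷ 457 → quotient 8, remainder 430
457 ÷ 430 → quotient 1, remainder 27
430 ÷ 27 → quotient 15, remainder 25
27 ÷ 25 → quotient 1, remainder 2
25 ÷ 2 → quotient 12, remainder 1
2 ÷ 1 → quotient 2, remainder 0

[56; 8, 1, 15, 1, 12, 2]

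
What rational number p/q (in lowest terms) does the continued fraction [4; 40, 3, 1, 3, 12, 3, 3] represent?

a_0 = 4: 4/1
a_1 = 40: 161/40
a_2 = 3: 487/121
a_3 = 1: 648/161
a_4 = 3: 2431/604
a_5 = 12: 29820/7409
a_6 = 3: 91891/22831
a_7 = 3: 305493/75902

305493/75902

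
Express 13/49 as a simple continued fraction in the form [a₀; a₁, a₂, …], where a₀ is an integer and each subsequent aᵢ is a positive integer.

Apply division with remainder until the remainder is 0:
13 = 0·49 + 13, so a_0 = 0
49 = 3·13 + 10, so a_1 = 3
13 = 1·10 + 3, so a_2 = 1
10 = 3·3 + 1, so a_3 = 3
3 = 3·1 + 0, so a_4 = 3

[0; 3, 1, 3, 3]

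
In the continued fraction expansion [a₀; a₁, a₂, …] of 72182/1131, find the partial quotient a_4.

1

⌊72182/1131⌋ = 63, remainder 929
⌊1131/929⌋ = 1, remainder 202
⌊929/202⌋ = 4, remainder 121
⌊202/121⌋ = 1, remainder 81
⌊121/81⌋ = 1, remainder 40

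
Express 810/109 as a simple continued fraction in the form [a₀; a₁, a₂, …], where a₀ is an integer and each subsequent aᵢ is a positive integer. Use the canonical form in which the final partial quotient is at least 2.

[7; 2, 3, 7, 2]

Apply division with remainder until the remainder is 0:
810 = 7·109 + 47, so a_0 = 7
109 = 2·47 + 15, so a_1 = 2
47 = 3·15 + 2, so a_2 = 3
15 = 7·2 + 1, so a_3 = 7
2 = 2·1 + 0, so a_4 = 2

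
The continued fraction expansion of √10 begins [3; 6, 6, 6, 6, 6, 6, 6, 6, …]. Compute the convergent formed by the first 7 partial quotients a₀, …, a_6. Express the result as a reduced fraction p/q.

168717/53353

Starting at the tail and folding back:
Start with 6.
6 + 1/(6/1) = 6 + 1/6 = 37/6
6 + 1/(37/6) = 6 + 6/37 = 228/37
6 + 1/(228/37) = 6 + 37/228 = 1405/228
6 + 1/(1405/228) = 6 + 228/1405 = 8658/1405
6 + 1/(8658/1405) = 6 + 1405/8658 = 53353/8658
3 + 1/(53353/8658) = 3 + 8658/53353 = 168717/53353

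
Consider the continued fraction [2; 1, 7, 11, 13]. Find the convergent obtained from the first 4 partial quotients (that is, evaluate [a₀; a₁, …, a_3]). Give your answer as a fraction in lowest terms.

256/89

Start with 11.
7 + 1/(11/1) = 7 + 1/11 = 78/11
1 + 1/(78/11) = 1 + 11/78 = 89/78
2 + 1/(89/78) = 2 + 78/89 = 256/89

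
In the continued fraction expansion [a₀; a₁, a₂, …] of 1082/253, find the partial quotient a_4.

⌊1082/253⌋ = 4, remainder 70
⌊253/70⌋ = 3, remainder 43
⌊70/43⌋ = 1, remainder 27
⌊43/27⌋ = 1, remainder 16
⌊27/16⌋ = 1, remainder 11

1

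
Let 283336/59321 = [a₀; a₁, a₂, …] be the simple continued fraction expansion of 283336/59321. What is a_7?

283336 = 4·59321 + 46052, so a_0 = 4
59321 = 1·46052 + 13269, so a_1 = 1
46052 = 3·13269 + 6245, so a_2 = 3
13269 = 2·6245 + 779, so a_3 = 2
6245 = 8·779 + 13, so a_4 = 8
779 = 59·13 + 12, so a_5 = 59
13 = 1·12 + 1, so a_6 = 1
12 = 12·1 + 0, so a_7 = 12

12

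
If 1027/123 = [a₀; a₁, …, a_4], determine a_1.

2

Repeatedly divide and take the remainder:
1027 = 8·123 + 43, so a_0 = 8
123 = 2·43 + 37, so a_1 = 2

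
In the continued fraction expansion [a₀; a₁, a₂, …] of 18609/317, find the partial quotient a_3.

⌊18609/317⌋ = 58, remainder 223
⌊317/223⌋ = 1, remainder 94
⌊223/94⌋ = 2, remainder 35
⌊94/35⌋ = 2, remainder 24

2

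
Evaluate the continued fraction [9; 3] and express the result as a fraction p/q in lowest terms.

28/3

a_0 = 9: 9/1
a_1 = 3: 28/3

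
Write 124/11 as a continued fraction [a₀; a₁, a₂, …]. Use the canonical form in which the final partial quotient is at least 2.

[11; 3, 1, 2]

124 ÷ 11 → quotient 11, remainder 3
11 ÷ 3 → quotient 3, remainder 2
3 ÷ 2 → quotient 1, remainder 1
2 ÷ 1 → quotient 2, remainder 0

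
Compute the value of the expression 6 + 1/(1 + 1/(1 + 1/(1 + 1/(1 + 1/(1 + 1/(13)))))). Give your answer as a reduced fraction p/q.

722/109

Start with 13.
1 + 1/(13/1) = 1 + 1/13 = 14/13
1 + 1/(14/13) = 1 + 13/14 = 27/14
1 + 1/(27/14) = 1 + 14/27 = 41/27
1 + 1/(41/27) = 1 + 27/41 = 68/41
1 + 1/(68/41) = 1 + 41/68 = 109/68
6 + 1/(109/68) = 6 + 68/109 = 722/109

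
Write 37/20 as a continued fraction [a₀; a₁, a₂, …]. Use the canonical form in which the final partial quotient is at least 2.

[1; 1, 5, 1, 2]

37 ÷ 20 → quotient 1, remainder 17
20 ÷ 17 → quotient 1, remainder 3
17 ÷ 3 → quotient 5, remainder 2
3 ÷ 2 → quotient 1, remainder 1
2 ÷ 1 → quotient 2, remainder 0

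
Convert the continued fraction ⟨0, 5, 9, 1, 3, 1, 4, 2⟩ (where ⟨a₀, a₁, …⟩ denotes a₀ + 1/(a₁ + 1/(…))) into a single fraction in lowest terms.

519/2648

Compute successive convergents:
a_0 = 0: 0/1
a_1 = 5: 1/5
a_2 = 9: 9/46
a_3 = 1: 10/51
a_4 = 3: 39/199
a_5 = 1: 49/250
a_6 = 4: 235/1199
a_7 = 2: 519/2648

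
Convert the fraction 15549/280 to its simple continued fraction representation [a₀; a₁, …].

15549 ÷ 280 → quotient 55, remainder 149
280 ÷ 149 → quotient 1, remainder 131
149 ÷ 131 → quotient 1, remainder 18
131 ÷ 18 → quotient 7, remainder 5
18 ÷ 5 → quotient 3, remainder 3
5 ÷ 3 → quotient 1, remainder 2
3 ÷ 2 → quotient 1, remainder 1
2 ÷ 1 → quotient 2, remainder 0

[55; 1, 1, 7, 3, 1, 1, 2]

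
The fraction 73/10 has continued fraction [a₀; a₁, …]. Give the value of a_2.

73 = 7·10 + 3, so a_0 = 7
10 = 3·3 + 1, so a_1 = 3
3 = 3·1 + 0, so a_2 = 3

3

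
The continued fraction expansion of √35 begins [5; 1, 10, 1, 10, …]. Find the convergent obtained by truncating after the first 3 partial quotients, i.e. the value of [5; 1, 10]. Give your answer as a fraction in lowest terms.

65/11

Start with 10.
1 + 1/(10/1) = 1 + 1/10 = 11/10
5 + 1/(11/10) = 5 + 10/11 = 65/11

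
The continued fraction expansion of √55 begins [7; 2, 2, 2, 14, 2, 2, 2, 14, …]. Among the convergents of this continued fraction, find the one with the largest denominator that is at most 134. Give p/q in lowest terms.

89/12

List convergents until the denominator exceeds the bound:
a_0 = 7: 7/1  (≤ bound)
a_1 = 2: 15/2  (≤ bound)
a_2 = 2: 37/5  (≤ bound)
a_3 = 2: 89/12  (≤ bound)
a_4 = 14: 1283/173  (> 134, stop)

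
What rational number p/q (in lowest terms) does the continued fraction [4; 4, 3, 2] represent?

127/30

Use the convergent recurrence hₖ = aₖ·hₖ₋₁ + hₖ₋₂ (and likewise for the denominators kₖ):
a_0 = 4: 4/1
a_1 = 4: 17/4
a_2 = 3: 55/13
a_3 = 2: 127/30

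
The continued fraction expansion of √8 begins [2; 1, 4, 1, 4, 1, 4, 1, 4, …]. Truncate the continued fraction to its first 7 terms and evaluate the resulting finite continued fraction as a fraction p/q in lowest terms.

Start with 4.
1 + 1/(4/1) = 1 + 1/4 = 5/4
4 + 1/(5/4) = 4 + 4/5 = 24/5
1 + 1/(24/5) = 1 + 5/24 = 29/24
4 + 1/(29/24) = 4 + 24/29 = 140/29
1 + 1/(140/29) = 1 + 29/140 = 169/140
2 + 1/(169/140) = 2 + 140/169 = 478/169

478/169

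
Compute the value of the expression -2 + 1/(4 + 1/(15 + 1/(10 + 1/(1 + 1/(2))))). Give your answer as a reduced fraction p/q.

Start with 2.
1 + 1/(2/1) = 1 + 1/2 = 3/2
10 + 1/(3/2) = 10 + 2/3 = 32/3
15 + 1/(32/3) = 15 + 3/32 = 483/32
4 + 1/(483/32) = 4 + 32/483 = 1964/483
-2 + 1/(1964/483) = -2 + 483/1964 = -3445/1964

-3445/1964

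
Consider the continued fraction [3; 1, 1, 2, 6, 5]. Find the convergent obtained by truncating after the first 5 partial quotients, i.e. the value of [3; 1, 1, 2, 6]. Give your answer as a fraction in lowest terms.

Build up convergents one term at a time:
a_0 = 3: 3/1
a_1 = 1: 4/1
a_2 = 1: 7/2
a_3 = 2: 18/5
a_4 = 6: 115/32

115/32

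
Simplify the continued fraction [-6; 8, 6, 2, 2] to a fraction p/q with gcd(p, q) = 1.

-1534/261

Compute successive convergents:
a_0 = -6: -6/1
a_1 = 8: -47/8
a_2 = 6: -288/49
a_3 = 2: -623/106
a_4 = 2: -1534/261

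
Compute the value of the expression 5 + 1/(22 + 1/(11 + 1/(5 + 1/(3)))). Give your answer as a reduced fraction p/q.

Collapse the nested fraction from the inside out:
Start with 3.
5 + 1/(3/1) = 5 + 1/3 = 16/3
11 + 1/(16/3) = 11 + 3/16 = 179/16
22 + 1/(179/16) = 22 + 16/179 = 3954/179
5 + 1/(3954/179) = 5 + 179/3954 = 19949/3954

19949/3954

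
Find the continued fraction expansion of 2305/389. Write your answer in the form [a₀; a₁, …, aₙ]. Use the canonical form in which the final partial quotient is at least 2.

2305 ÷ 389 → quotient 5, remainder 360
389 ÷ 360 → quotient 1, remainder 29
360 ÷ 29 → quotient 12, remainder 12
29 ÷ 12 → quotient 2, remainder 5
12 ÷ 5 → quotient 2, remainder 2
5 ÷ 2 → quotient 2, remainder 1
2 ÷ 1 → quotient 2, remainder 0

[5; 1, 12, 2, 2, 2, 2]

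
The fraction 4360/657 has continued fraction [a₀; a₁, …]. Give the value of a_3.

⌊4360/657⌋ = 6, remainder 418
⌊657/418⌋ = 1, remainder 239
⌊418/239⌋ = 1, remainder 179
⌊239/179⌋ = 1, remainder 60

1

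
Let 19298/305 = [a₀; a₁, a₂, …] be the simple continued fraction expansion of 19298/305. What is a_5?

2

19298 ÷ 305 → quotient 63, remainder 83
305 ÷ 83 → quotient 3, remainder 56
83 ÷ 56 → quotient 1, remainder 27
56 ÷ 27 → quotient 2, remainder 2
27 ÷ 2 → quotient 13, remainder 1
2 ÷ 1 → quotient 2, remainder 0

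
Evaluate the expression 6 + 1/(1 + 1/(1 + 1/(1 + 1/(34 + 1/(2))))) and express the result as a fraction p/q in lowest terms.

a_0 = 6: 6/1
a_1 = 1: 7/1
a_2 = 1: 13/2
a_3 = 1: 20/3
a_4 = 34: 693/104
a_5 = 2: 1406/211

1406/211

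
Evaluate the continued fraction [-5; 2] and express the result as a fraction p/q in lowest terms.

-9/2

Start with 2.
-5 + 1/(2/1) = -5 + 1/2 = -9/2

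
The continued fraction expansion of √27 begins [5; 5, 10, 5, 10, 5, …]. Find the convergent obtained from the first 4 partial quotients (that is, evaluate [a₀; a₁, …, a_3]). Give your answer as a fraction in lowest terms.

1351/260

Compute successive convergents:
a_0 = 5: 5/1
a_1 = 5: 26/5
a_2 = 10: 265/51
a_3 = 5: 1351/260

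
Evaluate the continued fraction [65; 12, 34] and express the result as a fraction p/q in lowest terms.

Start with 34.
12 + 1/(34/1) = 12 + 1/34 = 409/34
65 + 1/(409/34) = 65 + 34/409 = 26619/409

26619/409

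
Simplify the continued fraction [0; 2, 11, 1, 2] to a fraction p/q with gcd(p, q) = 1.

Start with 2.
1 + 1/(2/1) = 1 + 1/2 = 3/2
11 + 1/(3/2) = 11 + 2/3 = 35/3
2 + 1/(35/3) = 2 + 3/35 = 73/35
0 + 1/(73/35) = 0 + 35/73 = 35/73

35/73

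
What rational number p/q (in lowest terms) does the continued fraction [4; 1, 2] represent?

14/3

Work from the innermost term outward:
Start with 2.
1 + 1/(2/1) = 1 + 1/2 = 3/2
4 + 1/(3/2) = 4 + 2/3 = 14/3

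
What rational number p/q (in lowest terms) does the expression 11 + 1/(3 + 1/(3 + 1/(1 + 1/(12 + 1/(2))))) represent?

3901/345

a_0 = 11: 11/1
a_1 = 3: 34/3
a_2 = 3: 113/10
a_3 = 1: 147/13
a_4 = 12: 1877/166
a_5 = 2: 3901/345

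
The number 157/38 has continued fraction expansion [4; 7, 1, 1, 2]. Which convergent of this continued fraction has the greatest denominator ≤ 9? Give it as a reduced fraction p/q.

a_0 = 4: 4/1  (≤ bound)
a_1 = 7: 29/7  (≤ bound)
a_2 = 1: 33/8  (≤ bound)
a_3 = 1: 62/15  (> 9, stop)

33/8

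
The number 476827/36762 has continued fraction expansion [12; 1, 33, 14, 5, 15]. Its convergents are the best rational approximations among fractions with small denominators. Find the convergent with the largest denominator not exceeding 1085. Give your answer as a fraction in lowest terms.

a_0 = 12: 12/1  (≤ bound)
a_1 = 1: 13/1  (≤ bound)
a_2 = 33: 441/34  (≤ bound)
a_3 = 14: 6187/477  (≤ bound)
a_4 = 5: 31376/2419  (> 1085, stop)

6187/477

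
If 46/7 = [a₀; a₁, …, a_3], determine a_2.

Repeatedly divide and take the remainder:
⌊46/7⌋ = 6, remainder 4
⌊7/4⌋ = 1, remainder 3
⌊4/3⌋ = 1, remainder 1

1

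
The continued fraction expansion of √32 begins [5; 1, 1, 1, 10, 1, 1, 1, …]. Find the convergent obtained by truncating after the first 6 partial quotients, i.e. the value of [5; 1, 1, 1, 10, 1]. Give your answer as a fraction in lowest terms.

Start with 1.
10 + 1/(1/1) = 10 + 1/1 = 11/1
1 + 1/(11/1) = 1 + 1/11 = 12/11
1 + 1/(12/11) = 1 + 11/12 = 23/12
1 + 1/(23/12) = 1 + 12/23 = 35/23
5 + 1/(35/23) = 5 + 23/35 = 198/35

198/35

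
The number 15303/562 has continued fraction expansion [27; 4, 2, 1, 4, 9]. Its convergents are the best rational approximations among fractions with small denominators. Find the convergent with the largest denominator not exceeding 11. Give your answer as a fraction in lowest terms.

List convergents until the denominator exceeds the bound:
a_0 = 27: 27/1  (≤ bound)
a_1 = 4: 109/4  (≤ bound)
a_2 = 2: 245/9  (≤ bound)
a_3 = 1: 354/13  (> 11, stop)

245/9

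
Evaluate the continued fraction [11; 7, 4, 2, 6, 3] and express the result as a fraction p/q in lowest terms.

Start with 3.
6 + 1/(3/1) = 6 + 1/3 = 19/3
2 + 1/(19/3) = 2 + 3/19 = 41/19
4 + 1/(41/19) = 4 + 19/41 = 183/41
7 + 1/(183/41) = 7 + 41/183 = 1322/183
11 + 1/(1322/183) = 11 + 183/1322 = 14725/1322

14725/1322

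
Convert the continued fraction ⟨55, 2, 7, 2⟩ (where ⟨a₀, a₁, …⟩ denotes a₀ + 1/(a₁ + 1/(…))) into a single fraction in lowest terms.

Work from the innermost term outward:
Start with 2.
7 + 1/(2/1) = 7 + 1/2 = 15/2
2 + 1/(15/2) = 2 + 2/15 = 32/15
55 + 1/(32/15) = 55 + 15/32 = 1775/32

1775/32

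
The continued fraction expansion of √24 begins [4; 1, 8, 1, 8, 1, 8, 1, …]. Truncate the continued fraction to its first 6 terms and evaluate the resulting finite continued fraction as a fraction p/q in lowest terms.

485/99

Use the convergent recurrence hₖ = aₖ·hₖ₋₁ + hₖ₋₂ (and likewise for the denominators kₖ):
a_0 = 4: 4/1
a_1 = 1: 5/1
a_2 = 8: 44/9
a_3 = 1: 49/10
a_4 = 8: 436/89
a_5 = 1: 485/99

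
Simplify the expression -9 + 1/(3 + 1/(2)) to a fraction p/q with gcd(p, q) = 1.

Start with 2.
3 + 1/(2/1) = 3 + 1/2 = 7/2
-9 + 1/(7/2) = -9 + 2/7 = -61/7

-61/7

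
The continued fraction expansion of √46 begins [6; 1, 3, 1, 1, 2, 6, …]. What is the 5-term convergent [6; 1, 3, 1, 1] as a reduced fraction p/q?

61/9

Use the convergent recurrence hₖ = aₖ·hₖ₋₁ + hₖ₋₂ (and likewise for the denominators kₖ):
a_0 = 6: 6/1
a_1 = 1: 7/1
a_2 = 3: 27/4
a_3 = 1: 34/5
a_4 = 1: 61/9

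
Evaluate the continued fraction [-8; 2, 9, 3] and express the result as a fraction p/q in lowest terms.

Start with 3.
9 + 1/(3/1) = 9 + 1/3 = 28/3
2 + 1/(28/3) = 2 + 3/28 = 59/28
-8 + 1/(59/28) = -8 + 28/59 = -444/59

-444/59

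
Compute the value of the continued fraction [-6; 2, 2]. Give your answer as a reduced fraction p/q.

a_0 = -6: -6/1
a_1 = 2: -11/2
a_2 = 2: -28/5

-28/5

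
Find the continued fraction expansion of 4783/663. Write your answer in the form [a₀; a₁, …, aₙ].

Apply division with remainder until the remainder is 0:
⌊4783/663⌋ = 7, remainder 142
⌊663/142⌋ = 4, remainder 95
⌊142/95⌋ = 1, remainder 47
⌊95/47⌋ = 2, remainder 1
⌊47/1⌋ = 47, remainder 0

[7; 4, 1, 2, 47]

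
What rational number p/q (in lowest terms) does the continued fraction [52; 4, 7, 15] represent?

Start with 15.
7 + 1/(15/1) = 7 + 1/15 = 106/15
4 + 1/(106/15) = 4 + 15/106 = 439/106
52 + 1/(439/106) = 52 + 106/439 = 22934/439

22934/439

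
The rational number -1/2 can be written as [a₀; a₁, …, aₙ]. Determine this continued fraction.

-1 = -1·2 + 1, so a_0 = -1
2 = 2·1 + 0, so a_1 = 2

[-1; 2]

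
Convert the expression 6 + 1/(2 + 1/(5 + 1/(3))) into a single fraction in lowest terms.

Build up convergents one term at a time:
a_0 = 6: 6/1
a_1 = 2: 13/2
a_2 = 5: 71/11
a_3 = 3: 226/35

226/35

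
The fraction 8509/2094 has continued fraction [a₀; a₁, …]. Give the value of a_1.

15

Apply division with remainder until the remainder is 0:
⌊8509/2094⌋ = 4, remainder 133
⌊2094/133⌋ = 15, remainder 99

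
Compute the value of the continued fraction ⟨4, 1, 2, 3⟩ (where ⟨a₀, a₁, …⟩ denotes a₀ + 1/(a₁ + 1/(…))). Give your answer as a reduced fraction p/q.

Start with 3.
2 + 1/(3/1) = 2 + 1/3 = 7/3
1 + 1/(7/3) = 1 + 3/7 = 10/7
4 + 1/(10/7) = 4 + 7/10 = 47/10

47/10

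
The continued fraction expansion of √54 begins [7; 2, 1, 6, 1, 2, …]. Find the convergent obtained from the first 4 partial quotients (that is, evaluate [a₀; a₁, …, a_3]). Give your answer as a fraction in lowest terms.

Start with 6.
1 + 1/(6/1) = 1 + 1/6 = 7/6
2 + 1/(7/6) = 2 + 6/7 = 20/7
7 + 1/(20/7) = 7 + 7/20 = 147/20

147/20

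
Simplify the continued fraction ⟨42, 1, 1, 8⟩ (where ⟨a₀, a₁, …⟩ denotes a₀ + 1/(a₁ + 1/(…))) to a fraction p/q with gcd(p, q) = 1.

Start with 8.
1 + 1/(8/1) = 1 + 1/8 = 9/8
1 + 1/(9/8) = 1 + 8/9 = 17/9
42 + 1/(17/9) = 42 + 9/17 = 723/17

723/17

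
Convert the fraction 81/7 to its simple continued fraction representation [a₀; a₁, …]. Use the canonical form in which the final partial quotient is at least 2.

81 ÷ 7 → quotient 11, remainder 4
7 ÷ 4 → quotient 1, remainder 3
4 ÷ 3 → quotient 1, remainder 1
3 ÷ 1 → quotient 3, remainder 0

[11; 1, 1, 3]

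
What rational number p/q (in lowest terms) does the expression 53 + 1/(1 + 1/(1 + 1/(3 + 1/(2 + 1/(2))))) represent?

2089/39

Collapse the nested fraction from the inside out:
Start with 2.
2 + 1/(2/1) = 2 + 1/2 = 5/2
3 + 1/(5/2) = 3 + 2/5 = 17/5
1 + 1/(17/5) = 1 + 5/17 = 22/17
1 + 1/(22/17) = 1 + 17/22 = 39/22
53 + 1/(39/22) = 53 + 22/39 = 2089/39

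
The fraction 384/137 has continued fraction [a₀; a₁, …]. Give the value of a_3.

Apply division with remainder until the remainder is 0:
384 = 2·137 + 110, so a_0 = 2
137 = 1·110 + 27, so a_1 = 1
110 = 4·27 + 2, so a_2 = 4
27 = 13·2 + 1, so a_3 = 13

13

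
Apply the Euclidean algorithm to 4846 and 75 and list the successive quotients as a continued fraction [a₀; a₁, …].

[64; 1, 1, 1, 1, 2, 2, 2]

4846 = 64·75 + 46, so a_0 = 64
75 = 1·46 + 29, so a_1 = 1
46 = 1·29 + 17, so a_2 = 1
29 = 1·17 + 12, so a_3 = 1
17 = 1·12 + 5, so a_4 = 1
12 = 2·5 + 2, so a_5 = 2
5 = 2·2 + 1, so a_6 = 2
2 = 2·1 + 0, so a_7 = 2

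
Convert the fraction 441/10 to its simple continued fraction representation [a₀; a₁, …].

Apply division with remainder until the remainder is 0:
441 = 44·10 + 1, so a_0 = 44
10 = 10·1 + 0, so a_1 = 10

[44; 10]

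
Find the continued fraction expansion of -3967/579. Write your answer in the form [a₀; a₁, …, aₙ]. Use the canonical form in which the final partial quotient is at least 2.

-3967 = -7·579 + 86, so a_0 = -7
579 = 6·86 + 63, so a_1 = 6
86 = 1·63 + 23, so a_2 = 1
63 = 2·23 + 17, so a_3 = 2
23 = 1·17 + 6, so a_4 = 1
17 = 2·6 + 5, so a_5 = 2
6 = 1·5 + 1, so a_6 = 1
5 = 5·1 + 0, so a_7 = 5

[-7; 6, 1, 2, 1, 2, 1, 5]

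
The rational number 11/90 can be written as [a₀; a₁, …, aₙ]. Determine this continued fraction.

[0; 8, 5, 2]

Run the Euclidean algorithm, recording each quotient:
11 = 0·90 + 11, so a_0 = 0
90 = 8·11 + 2, so a_1 = 8
11 = 5·2 + 1, so a_2 = 5
2 = 2·1 + 0, so a_3 = 2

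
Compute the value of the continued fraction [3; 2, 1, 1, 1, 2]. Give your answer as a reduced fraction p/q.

71/21

a_0 = 3: 3/1
a_1 = 2: 7/2
a_2 = 1: 10/3
a_3 = 1: 17/5
a_4 = 1: 27/8
a_5 = 2: 71/21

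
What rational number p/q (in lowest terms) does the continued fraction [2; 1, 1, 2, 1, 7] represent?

Use the convergent recurrence hₖ = aₖ·hₖ₋₁ + hₖ₋₂ (and likewise for the denominators kₖ):
a_0 = 2: 2/1
a_1 = 1: 3/1
a_2 = 1: 5/2
a_3 = 2: 13/5
a_4 = 1: 18/7
a_5 = 7: 139/54

139/54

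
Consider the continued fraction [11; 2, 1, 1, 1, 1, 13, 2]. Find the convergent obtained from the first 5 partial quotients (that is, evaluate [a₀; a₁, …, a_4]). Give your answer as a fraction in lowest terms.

a_0 = 11: 11/1
a_1 = 2: 23/2
a_2 = 1: 34/3
a_3 = 1: 57/5
a_4 = 1: 91/8

91/8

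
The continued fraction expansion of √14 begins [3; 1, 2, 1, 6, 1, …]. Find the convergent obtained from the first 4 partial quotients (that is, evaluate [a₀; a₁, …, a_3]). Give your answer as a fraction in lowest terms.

15/4

Start with 1.
2 + 1/(1/1) = 2 + 1/1 = 3/1
1 + 1/(3/1) = 1 + 1/3 = 4/3
3 + 1/(4/3) = 3 + 3/4 = 15/4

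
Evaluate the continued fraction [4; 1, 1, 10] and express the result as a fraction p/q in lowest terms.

95/21

a_0 = 4: 4/1
a_1 = 1: 5/1
a_2 = 1: 9/2
a_3 = 10: 95/21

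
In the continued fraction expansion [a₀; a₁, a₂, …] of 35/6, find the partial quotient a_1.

1

35 ÷ 6 → quotient 5, remainder 5
6 ÷ 5 → quotient 1, remainder 1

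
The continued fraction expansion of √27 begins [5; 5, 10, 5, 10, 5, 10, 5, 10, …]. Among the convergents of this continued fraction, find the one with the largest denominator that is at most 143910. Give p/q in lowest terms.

716035/137801

a_0 = 5: 5/1  (≤ bound)
a_1 = 5: 26/5  (≤ bound)
a_2 = 10: 265/51  (≤ bound)
a_3 = 5: 1351/260  (≤ bound)
a_4 = 10: 13775/2651  (≤ bound)
a_5 = 5: 70226/13515  (≤ bound)
a_6 = 10: 716035/137801  (≤ bound)
a_7 = 5: 3650401/702520  (> 143910, stop)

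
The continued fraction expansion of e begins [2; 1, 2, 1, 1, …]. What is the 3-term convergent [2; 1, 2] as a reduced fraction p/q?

8/3

Compute successive convergents:
a_0 = 2: 2/1
a_1 = 1: 3/1
a_2 = 2: 8/3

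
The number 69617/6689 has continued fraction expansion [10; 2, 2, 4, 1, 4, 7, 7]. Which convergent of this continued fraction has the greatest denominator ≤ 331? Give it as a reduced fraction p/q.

a_0 = 10: 10/1  (≤ bound)
a_1 = 2: 21/2  (≤ bound)
a_2 = 2: 52/5  (≤ bound)
a_3 = 4: 229/22  (≤ bound)
a_4 = 1: 281/27  (≤ bound)
a_5 = 4: 1353/130  (≤ bound)
a_6 = 7: 9752/937  (> 331, stop)

1353/130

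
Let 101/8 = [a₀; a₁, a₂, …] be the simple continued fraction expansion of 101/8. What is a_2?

1

101 ÷ 8 → quotient 12, remainder 5
8 ÷ 5 → quotient 1, remainder 3
5 ÷ 3 → quotient 1, remainder 2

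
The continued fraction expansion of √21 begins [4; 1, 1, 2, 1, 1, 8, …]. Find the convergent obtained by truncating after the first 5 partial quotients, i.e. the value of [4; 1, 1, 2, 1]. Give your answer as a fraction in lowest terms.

Work from the innermost term outward:
Start with 1.
2 + 1/(1/1) = 2 + 1/1 = 3/1
1 + 1/(3/1) = 1 + 1/3 = 4/3
1 + 1/(4/3) = 1 + 3/4 = 7/4
4 + 1/(7/4) = 4 + 4/7 = 32/7

32/7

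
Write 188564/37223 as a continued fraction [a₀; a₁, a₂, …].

[5; 15, 5, 54, 4, 2]

188564 ÷ 37223 → quotient 5, remainder 2449
37223 ÷ 2449 → quotient 15, remainder 488
2449 ÷ 488 → quotient 5, remainder 9
488 ÷ 9 → quotient 54, remainder 2
9 ÷ 2 → quotient 4, remainder 1
2 ÷ 1 → quotient 2, remainder 0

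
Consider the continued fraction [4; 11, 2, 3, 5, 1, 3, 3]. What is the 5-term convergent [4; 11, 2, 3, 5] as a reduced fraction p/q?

a_0 = 4: 4/1
a_1 = 11: 45/11
a_2 = 2: 94/23
a_3 = 3: 327/80
a_4 = 5: 1729/423

1729/423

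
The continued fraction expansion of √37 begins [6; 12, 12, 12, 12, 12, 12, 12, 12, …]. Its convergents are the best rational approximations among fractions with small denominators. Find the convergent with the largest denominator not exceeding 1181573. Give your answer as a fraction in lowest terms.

1555849/255780

a_0 = 6: 6/1  (≤ bound)
a_1 = 12: 73/12  (≤ bound)
a_2 = 12: 882/145  (≤ bound)
a_3 = 12: 10657/1752  (≤ bound)
a_4 = 12: 128766/21169  (≤ bound)
a_5 = 12: 1555849/255780  (≤ bound)
a_6 = 12: 18798954/3090529  (> 1181573, stop)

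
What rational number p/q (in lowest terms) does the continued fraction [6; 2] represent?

13/2

a_0 = 6: 6/1
a_1 = 2: 13/2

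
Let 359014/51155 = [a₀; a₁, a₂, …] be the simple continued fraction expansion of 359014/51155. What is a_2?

Repeatedly divide and take the remainder:
359014 = 7·51155 + 929, so a_0 = 7
51155 = 55·929 + 60, so a_1 = 55
929 = 15·60 + 29, so a_2 = 15

15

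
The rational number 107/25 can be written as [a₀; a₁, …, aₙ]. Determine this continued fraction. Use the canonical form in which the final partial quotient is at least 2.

[4; 3, 1, 1, 3]

Repeatedly divide and take the remainder:
107 = 4·25 + 7, so a_0 = 4
25 = 3·7 + 4, so a_1 = 3
7 = 1·4 + 3, so a_2 = 1
4 = 1·3 + 1, so a_3 = 1
3 = 3·1 + 0, so a_4 = 3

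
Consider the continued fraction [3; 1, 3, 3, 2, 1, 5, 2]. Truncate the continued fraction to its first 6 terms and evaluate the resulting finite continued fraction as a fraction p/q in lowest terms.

Work from the innermost term outward:
Start with 1.
2 + 1/(1/1) = 2 + 1/1 = 3/1
3 + 1/(3/1) = 3 + 1/3 = 10/3
3 + 1/(10/3) = 3 + 3/10 = 33/10
1 + 1/(33/10) = 1 + 10/33 = 43/33
3 + 1/(43/33) = 3 + 33/43 = 162/43

162/43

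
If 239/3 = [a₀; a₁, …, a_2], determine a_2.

⌊239/3⌋ = 79, remainder 2
⌊3/2⌋ = 1, remainder 1
⌊2/1⌋ = 2, remainder 0

2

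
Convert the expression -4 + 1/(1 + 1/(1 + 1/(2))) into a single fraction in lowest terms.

Work from the innermost term outward:
Start with 2.
1 + 1/(2/1) = 1 + 1/2 = 3/2
1 + 1/(3/2) = 1 + 2/3 = 5/3
-4 + 1/(5/3) = -4 + 3/5 = -17/5

-17/5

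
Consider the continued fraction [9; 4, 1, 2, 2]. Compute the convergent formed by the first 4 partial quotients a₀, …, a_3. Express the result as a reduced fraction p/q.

129/14

Starting at the tail and folding back:
Start with 2.
1 + 1/(2/1) = 1 + 1/2 = 3/2
4 + 1/(3/2) = 4 + 2/3 = 14/3
9 + 1/(14/3) = 9 + 3/14 = 129/14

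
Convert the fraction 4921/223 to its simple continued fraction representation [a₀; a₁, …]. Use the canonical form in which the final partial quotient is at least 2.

[22; 14, 1, 6, 2]

4921 ÷ 223 → quotient 22, remainder 15
223 ÷ 15 → quotient 14, remainder 13
15 ÷ 13 → quotient 1, remainder 2
13 ÷ 2 → quotient 6, remainder 1
2 ÷ 1 → quotient 2, remainder 0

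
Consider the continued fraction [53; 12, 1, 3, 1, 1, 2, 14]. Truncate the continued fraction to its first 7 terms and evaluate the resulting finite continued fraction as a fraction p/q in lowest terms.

15605/294

Start with 2.
1 + 1/(2/1) = 1 + 1/2 = 3/2
1 + 1/(3/2) = 1 + 2/3 = 5/3
3 + 1/(5/3) = 3 + 3/5 = 18/5
1 + 1/(18/5) = 1 + 5/18 = 23/18
12 + 1/(23/18) = 12 + 18/23 = 294/23
53 + 1/(294/23) = 53 + 23/294 = 15605/294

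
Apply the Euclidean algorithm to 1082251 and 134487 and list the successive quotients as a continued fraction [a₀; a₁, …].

1082251 ÷ 134487 → quotient 8, remainder 6355
134487 ÷ 6355 → quotient 21, remainder 1032
6355 ÷ 1032 → quotient 6, remainder 163
1032 ÷ 163 → quotient 6, remainder 54
163 ÷ 54 → quotient 3, remainder 1
54 ÷ 1 → quotient 54, remainder 0

[8; 21, 6, 6, 3, 54]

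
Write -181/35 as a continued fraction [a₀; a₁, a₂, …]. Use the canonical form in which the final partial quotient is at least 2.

Repeatedly divide and take the remainder:
-181 = -6·35 + 29, so a_0 = -6
35 = 1·29 + 6, so a_1 = 1
29 = 4·6 + 5, so a_2 = 4
6 = 1·5 + 1, so a_3 = 1
5 = 5·1 + 0, so a_4 = 5

[-6; 1, 4, 1, 5]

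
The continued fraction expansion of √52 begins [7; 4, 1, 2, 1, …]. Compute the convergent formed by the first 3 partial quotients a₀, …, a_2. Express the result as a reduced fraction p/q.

36/5

a_0 = 7: 7/1
a_1 = 4: 29/4
a_2 = 1: 36/5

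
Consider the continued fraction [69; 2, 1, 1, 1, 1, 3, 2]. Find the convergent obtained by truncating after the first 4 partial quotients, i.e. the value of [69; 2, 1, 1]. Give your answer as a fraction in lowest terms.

347/5

Use the convergent recurrence hₖ = aₖ·hₖ₋₁ + hₖ₋₂ (and likewise for the denominators kₖ):
a_0 = 69: 69/1
a_1 = 2: 139/2
a_2 = 1: 208/3
a_3 = 1: 347/5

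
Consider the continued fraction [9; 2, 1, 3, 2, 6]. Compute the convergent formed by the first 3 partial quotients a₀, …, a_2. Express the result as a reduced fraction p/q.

Work from the innermost term outward:
Start with 1.
2 + 1/(1/1) = 2 + 1/1 = 3/1
9 + 1/(3/1) = 9 + 1/3 = 28/3

28/3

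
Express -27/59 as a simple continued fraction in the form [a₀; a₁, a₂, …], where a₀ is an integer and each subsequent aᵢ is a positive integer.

[-1; 1, 1, 5, 2, 2]

Apply division with remainder until the remainder is 0:
-27 ÷ 59 → quotient -1, remainder 32
59 ÷ 32 → quotient 1, remainder 27
32 ÷ 27 → quotient 1, remainder 5
27 ÷ 5 → quotient 5, remainder 2
5 ÷ 2 → quotient 2, remainder 1
2 ÷ 1 → quotient 2, remainder 0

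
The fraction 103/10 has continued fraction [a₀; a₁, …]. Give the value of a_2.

3

⌊103/10⌋ = 10, remainder 3
⌊10/3⌋ = 3, remainder 1
⌊3/1⌋ = 3, remainder 0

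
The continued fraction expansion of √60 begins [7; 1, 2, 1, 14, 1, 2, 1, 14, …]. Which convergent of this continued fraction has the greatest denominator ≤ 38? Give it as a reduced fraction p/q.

List convergents until the denominator exceeds the bound:
a_0 = 7: 7/1  (≤ bound)
a_1 = 1: 8/1  (≤ bound)
a_2 = 2: 23/3  (≤ bound)
a_3 = 1: 31/4  (≤ bound)
a_4 = 14: 457/59  (> 38, stop)

31/4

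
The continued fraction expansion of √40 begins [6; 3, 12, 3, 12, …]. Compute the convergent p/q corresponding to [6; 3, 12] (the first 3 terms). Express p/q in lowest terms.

Use the convergent recurrence hₖ = aₖ·hₖ₋₁ + hₖ₋₂ (and likewise for the denominators kₖ):
a_0 = 6: 6/1
a_1 = 3: 19/3
a_2 = 12: 234/37

234/37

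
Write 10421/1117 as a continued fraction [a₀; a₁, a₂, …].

10421 ÷ 1117 → quotient 9, remainder 368
1117 ÷ 368 → quotient 3, remainder 13
368 ÷ 13 → quotient 28, remainder 4
13 ÷ 4 → quotient 3, remainder 1
4 ÷ 1 → quotient 4, remainder 0

[9; 3, 28, 3, 4]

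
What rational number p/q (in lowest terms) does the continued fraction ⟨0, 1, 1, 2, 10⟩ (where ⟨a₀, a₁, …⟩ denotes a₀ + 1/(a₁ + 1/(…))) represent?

31/52

Build up convergents one term at a time:
a_0 = 0: 0/1
a_1 = 1: 1/1
a_2 = 1: 1/2
a_3 = 2: 3/5
a_4 = 10: 31/52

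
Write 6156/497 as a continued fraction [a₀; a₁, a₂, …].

⌊6156/497⌋ = 12, remainder 192
⌊497/192⌋ = 2, remainder 113
⌊192/113⌋ = 1, remainder 79
⌊113/79⌋ = 1, remainder 34
⌊79/34⌋ = 2, remainder 11
⌊34/11⌋ = 3, remainder 1
⌊11/1⌋ = 11, remainder 0

[12; 2, 1, 1, 2, 3, 11]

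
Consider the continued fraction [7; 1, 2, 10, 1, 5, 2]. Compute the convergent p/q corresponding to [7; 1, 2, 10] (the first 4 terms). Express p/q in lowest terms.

a_0 = 7: 7/1
a_1 = 1: 8/1
a_2 = 2: 23/3
a_3 = 10: 238/31

238/31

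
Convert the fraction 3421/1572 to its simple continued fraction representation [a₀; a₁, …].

[2; 5, 1, 2, 12, 1, 6]

Apply division with remainder until the remainder is 0:
⌊3421/1572⌋ = 2, remainder 277
⌊1572/277⌋ = 5, remainder 187
⌊277/187⌋ = 1, remainder 90
⌊187/90⌋ = 2, remainder 7
⌊90/7⌋ = 12, remainder 6
⌊7/6⌋ = 1, remainder 1
⌊6/1⌋ = 6, remainder 0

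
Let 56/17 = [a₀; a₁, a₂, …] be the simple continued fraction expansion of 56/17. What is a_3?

2

56 = 3·17 + 5, so a_0 = 3
17 = 3·5 + 2, so a_1 = 3
5 = 2·2 + 1, so a_2 = 2
2 = 2·1 + 0, so a_3 = 2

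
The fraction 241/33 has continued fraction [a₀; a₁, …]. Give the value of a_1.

241 ÷ 33 → quotient 7, remainder 10
33 ÷ 10 → quotient 3, remainder 3

3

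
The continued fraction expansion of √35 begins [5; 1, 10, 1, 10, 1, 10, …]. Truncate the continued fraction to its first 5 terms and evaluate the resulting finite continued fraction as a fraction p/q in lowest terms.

Start with 10.
1 + 1/(10/1) = 1 + 1/10 = 11/10
10 + 1/(11/10) = 10 + 10/11 = 120/11
1 + 1/(120/11) = 1 + 11/120 = 131/120
5 + 1/(131/120) = 5 + 120/131 = 775/131

775/131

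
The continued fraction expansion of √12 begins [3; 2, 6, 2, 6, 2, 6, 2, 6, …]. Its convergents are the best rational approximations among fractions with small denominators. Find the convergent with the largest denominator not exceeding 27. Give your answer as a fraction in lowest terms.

List convergents until the denominator exceeds the bound:
a_0 = 3: 3/1  (≤ bound)
a_1 = 2: 7/2  (≤ bound)
a_2 = 6: 45/13  (≤ bound)
a_3 = 2: 97/28  (> 27, stop)

45/13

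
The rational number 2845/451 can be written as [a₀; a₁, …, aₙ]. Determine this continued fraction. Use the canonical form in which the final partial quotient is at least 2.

[6; 3, 4, 11, 3]

Apply division with remainder until the remainder is 0:
2845 = 6·451 + 139, so a_0 = 6
451 = 3·139 + 34, so a_1 = 3
139 = 4·34 + 3, so a_2 = 4
34 = 11·3 + 1, so a_3 = 11
3 = 3·1 + 0, so a_4 = 3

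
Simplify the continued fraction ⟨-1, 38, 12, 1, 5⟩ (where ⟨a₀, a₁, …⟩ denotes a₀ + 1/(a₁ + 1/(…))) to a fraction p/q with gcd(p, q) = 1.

Use the convergent recurrence hₖ = aₖ·hₖ₋₁ + hₖ₋₂ (and likewise for the denominators kₖ):
a_0 = -1: -1/1
a_1 = 38: -37/38
a_2 = 12: -445/457
a_3 = 1: -482/495
a_4 = 5: -2855/2932

-2855/2932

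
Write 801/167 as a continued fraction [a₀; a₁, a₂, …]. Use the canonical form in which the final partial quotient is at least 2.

[4; 1, 3, 1, 10, 3]

801 ÷ 167 → quotient 4, remainder 133
167 ÷ 133 → quotient 1, remainder 34
133 ÷ 34 → quotient 3, remainder 31
34 ÷ 31 → quotient 1, remainder 3
31 ÷ 3 → quotient 10, remainder 1
3 ÷ 1 → quotient 3, remainder 0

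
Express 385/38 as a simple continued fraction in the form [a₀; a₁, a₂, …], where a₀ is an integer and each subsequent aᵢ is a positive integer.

385 = 10·38 + 5, so a_0 = 10
38 = 7·5 + 3, so a_1 = 7
5 = 1·3 + 2, so a_2 = 1
3 = 1·2 + 1, so a_3 = 1
2 = 2·1 + 0, so a_4 = 2

[10; 7, 1, 1, 2]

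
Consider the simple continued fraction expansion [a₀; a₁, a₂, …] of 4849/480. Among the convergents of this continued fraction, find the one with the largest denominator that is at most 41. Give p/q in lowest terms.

a_0 = 10: 10/1  (≤ bound)
a_1 = 9: 91/9  (≤ bound)
a_2 = 1: 101/10  (≤ bound)
a_3 = 3: 394/39  (≤ bound)
a_4 = 1: 495/49  (> 41, stop)

394/39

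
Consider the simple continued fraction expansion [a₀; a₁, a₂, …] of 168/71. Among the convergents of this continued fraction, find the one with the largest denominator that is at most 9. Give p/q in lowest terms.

a_0 = 2: 2/1  (≤ bound)
a_1 = 2: 5/2  (≤ bound)
a_2 = 1: 7/3  (≤ bound)
a_3 = 2: 19/8  (≤ bound)
a_4 = 1: 26/11  (> 9, stop)

19/8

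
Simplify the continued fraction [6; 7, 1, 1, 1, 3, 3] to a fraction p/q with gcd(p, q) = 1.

1686/275

a_0 = 6: 6/1
a_1 = 7: 43/7
a_2 = 1: 49/8
a_3 = 1: 92/15
a_4 = 1: 141/23
a_5 = 3: 515/84
a_6 = 3: 1686/275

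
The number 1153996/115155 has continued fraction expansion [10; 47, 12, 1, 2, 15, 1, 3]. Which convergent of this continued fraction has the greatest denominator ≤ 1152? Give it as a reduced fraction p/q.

6133/612

List convergents until the denominator exceeds the bound:
a_0 = 10: 10/1  (≤ bound)
a_1 = 47: 471/47  (≤ bound)
a_2 = 12: 5662/565  (≤ bound)
a_3 = 1: 6133/612  (≤ bound)
a_4 = 2: 17928/1789  (> 1152, stop)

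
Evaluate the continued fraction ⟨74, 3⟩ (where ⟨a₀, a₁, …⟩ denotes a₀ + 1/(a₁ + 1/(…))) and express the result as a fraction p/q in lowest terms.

a_0 = 74: 74/1
a_1 = 3: 223/3

223/3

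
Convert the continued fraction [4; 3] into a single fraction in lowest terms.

a_0 = 4: 4/1
a_1 = 3: 13/3

13/3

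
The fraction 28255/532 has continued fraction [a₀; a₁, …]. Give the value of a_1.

Run the Euclidean algorithm, recording each quotient:
28255 = 53·532 + 59, so a_0 = 53
532 = 9·59 + 1, so a_1 = 9

9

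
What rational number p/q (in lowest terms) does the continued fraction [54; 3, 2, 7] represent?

2823/52

Collapse the nested fraction from the inside out:
Start with 7.
2 + 1/(7/1) = 2 + 1/7 = 15/7
3 + 1/(15/7) = 3 + 7/15 = 52/15
54 + 1/(52/15) = 54 + 15/52 = 2823/52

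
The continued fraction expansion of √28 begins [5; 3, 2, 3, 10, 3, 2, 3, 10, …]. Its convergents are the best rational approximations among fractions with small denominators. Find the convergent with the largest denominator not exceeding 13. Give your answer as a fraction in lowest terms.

List convergents until the denominator exceeds the bound:
a_0 = 5: 5/1  (≤ bound)
a_1 = 3: 16/3  (≤ bound)
a_2 = 2: 37/7  (≤ bound)
a_3 = 3: 127/24  (> 13, stop)

37/7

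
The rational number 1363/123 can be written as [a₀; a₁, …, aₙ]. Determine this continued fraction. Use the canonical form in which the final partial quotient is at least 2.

Repeatedly divide and take the remainder:
1363 = 11·123 + 10, so a_0 = 11
123 = 12·10 + 3, so a_1 = 12
10 = 3·3 + 1, so a_2 = 3
3 = 3·1 + 0, so a_3 = 3

[11; 12, 3, 3]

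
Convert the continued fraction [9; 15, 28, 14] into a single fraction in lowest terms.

Build up convergents one term at a time:
a_0 = 9: 9/1
a_1 = 15: 136/15
a_2 = 28: 3817/421
a_3 = 14: 53574/5909

53574/5909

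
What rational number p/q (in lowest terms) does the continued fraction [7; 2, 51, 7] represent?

Start with 7.
51 + 1/(7/1) = 51 + 1/7 = 358/7
2 + 1/(358/7) = 2 + 7/358 = 723/358
7 + 1/(723/358) = 7 + 358/723 = 5419/723

5419/723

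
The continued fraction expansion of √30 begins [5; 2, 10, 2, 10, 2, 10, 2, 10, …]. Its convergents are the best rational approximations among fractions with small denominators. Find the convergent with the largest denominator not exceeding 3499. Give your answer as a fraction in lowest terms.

5291/966

a_0 = 5: 5/1  (≤ bound)
a_1 = 2: 11/2  (≤ bound)
a_2 = 10: 115/21  (≤ bound)
a_3 = 2: 241/44  (≤ bound)
a_4 = 10: 2525/461  (≤ bound)
a_5 = 2: 5291/966  (≤ bound)
a_6 = 10: 55435/10121  (> 3499, stop)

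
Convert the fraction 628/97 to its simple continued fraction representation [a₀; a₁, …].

[6; 2, 9, 5]

Run the Euclidean algorithm, recording each quotient:
⌊628/97⌋ = 6, remainder 46
⌊97/46⌋ = 2, remainder 5
⌊46/5⌋ = 9, remainder 1
⌊5/1⌋ = 5, remainder 0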